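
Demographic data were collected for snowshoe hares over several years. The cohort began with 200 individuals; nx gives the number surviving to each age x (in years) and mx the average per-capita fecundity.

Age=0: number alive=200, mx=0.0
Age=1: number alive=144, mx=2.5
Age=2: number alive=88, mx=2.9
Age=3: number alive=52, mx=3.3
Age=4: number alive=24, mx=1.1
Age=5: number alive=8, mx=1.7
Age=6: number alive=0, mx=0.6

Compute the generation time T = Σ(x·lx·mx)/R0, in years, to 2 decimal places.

lx = nx/n0 = nx/200: 1, 0.72, 0.44, 0.26, 0.12, 0.04, 0
lx·mx: 0, 1.8, 1.276, 0.858, 0.132, 0.068, 0 → R0 = 4.134
x·lx·mx: 0, 1.8, 2.552, 2.574, 0.528, 0.34, 0 → Σ = 7.794
T = 7.794 / 4.134 = 1.885341… → 1.89

1.89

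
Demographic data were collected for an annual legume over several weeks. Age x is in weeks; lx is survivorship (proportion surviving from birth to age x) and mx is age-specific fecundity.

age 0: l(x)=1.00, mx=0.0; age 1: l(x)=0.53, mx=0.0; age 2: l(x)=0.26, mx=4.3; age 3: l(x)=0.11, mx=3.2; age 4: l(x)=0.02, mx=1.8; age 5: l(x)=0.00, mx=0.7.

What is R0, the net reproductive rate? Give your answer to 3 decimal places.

lx·mx by age: 0, 0, 1.118, 0.352, 0.036, 0
R0 = Σ lx·mx = 1.506 → 1.506

1.506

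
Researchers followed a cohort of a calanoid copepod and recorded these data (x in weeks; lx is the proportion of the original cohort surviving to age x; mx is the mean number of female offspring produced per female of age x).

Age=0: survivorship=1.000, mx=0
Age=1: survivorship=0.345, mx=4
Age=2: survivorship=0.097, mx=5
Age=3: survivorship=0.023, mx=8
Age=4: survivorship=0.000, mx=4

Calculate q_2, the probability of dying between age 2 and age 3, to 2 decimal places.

0.76

q_2 = (l_2 − l_3) / l_2 = (0.097 − 0.023) / 0.097
     = 0.074 / 0.097 = 0.762887… → 0.76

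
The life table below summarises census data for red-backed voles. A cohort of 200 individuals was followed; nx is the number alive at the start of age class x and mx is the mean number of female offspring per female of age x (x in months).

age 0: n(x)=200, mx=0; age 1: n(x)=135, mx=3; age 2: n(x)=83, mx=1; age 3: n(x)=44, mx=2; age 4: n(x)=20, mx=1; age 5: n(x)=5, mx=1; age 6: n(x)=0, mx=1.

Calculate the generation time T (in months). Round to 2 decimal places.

lx = nx/n0 = nx/200: 1, 0.675, 0.415, 0.22, 0.1, 0.025, 0
lx·mx: 0, 2.025, 0.415, 0.44, 0.1, 0.025, 0 → R0 = 3.005
x·lx·mx: 0, 2.025, 0.83, 1.32, 0.4, 0.125, 0 → Σ = 4.7
T = 4.7 / 3.005 = 1.56406… → 1.56

1.56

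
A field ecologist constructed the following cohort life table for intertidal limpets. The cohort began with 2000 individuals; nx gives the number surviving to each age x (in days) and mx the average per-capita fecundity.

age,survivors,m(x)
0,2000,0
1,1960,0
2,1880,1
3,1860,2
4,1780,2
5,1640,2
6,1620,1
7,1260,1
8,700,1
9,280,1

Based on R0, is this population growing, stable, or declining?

growing

lx = nx/n0 = nx/2000: 1, 0.98, 0.94, 0.93, 0.89, 0.82, 0.81, 0.63, 0.35, 0.14
R0 = Σ lx·mx = 0 + 0 + 0.94 + 1.86 + 1.78 + 1.64 + 0.81 + 0.63 + 0.35 + 0.14 = 8.15
R0 > 1, so the population is growing.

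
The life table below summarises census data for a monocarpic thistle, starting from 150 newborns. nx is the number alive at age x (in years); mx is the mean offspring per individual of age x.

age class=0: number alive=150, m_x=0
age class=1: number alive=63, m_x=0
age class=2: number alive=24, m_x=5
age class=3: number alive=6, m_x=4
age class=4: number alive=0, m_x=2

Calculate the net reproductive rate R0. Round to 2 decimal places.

lx = nx/n0 = nx/150: 1, 0.42, 0.16, 0.04, 0
lx·mx by age: 0, 0, 0.8, 0.16, 0
R0 = Σ lx·mx = 0.96 → 0.96

0.96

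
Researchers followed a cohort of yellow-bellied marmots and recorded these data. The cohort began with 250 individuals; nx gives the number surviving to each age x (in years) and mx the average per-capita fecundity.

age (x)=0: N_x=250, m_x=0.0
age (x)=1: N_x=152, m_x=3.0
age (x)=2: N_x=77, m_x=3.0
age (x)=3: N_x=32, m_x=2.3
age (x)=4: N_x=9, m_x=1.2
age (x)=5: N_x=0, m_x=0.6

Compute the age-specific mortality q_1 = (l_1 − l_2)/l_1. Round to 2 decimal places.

lx = nx/n0 = nx/250: 1, 0.608, 0.308, 0.128, 0.036, 0
q_1 = (l_1 − l_2) / l_1 = (0.608 − 0.308) / 0.608
     = 0.3 / 0.608 = 0.493421… → 0.49

0.49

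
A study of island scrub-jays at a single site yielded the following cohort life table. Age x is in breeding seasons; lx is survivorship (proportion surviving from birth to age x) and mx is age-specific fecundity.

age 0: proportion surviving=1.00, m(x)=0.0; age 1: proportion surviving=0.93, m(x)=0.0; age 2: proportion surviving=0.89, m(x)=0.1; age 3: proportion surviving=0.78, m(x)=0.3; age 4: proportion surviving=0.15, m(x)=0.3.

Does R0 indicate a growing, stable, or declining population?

declining

R0 = Σ lx·mx = 0 + 0 + 0.089 + 0.234 + 0.045 = 0.368
R0 < 1, so the population is declining.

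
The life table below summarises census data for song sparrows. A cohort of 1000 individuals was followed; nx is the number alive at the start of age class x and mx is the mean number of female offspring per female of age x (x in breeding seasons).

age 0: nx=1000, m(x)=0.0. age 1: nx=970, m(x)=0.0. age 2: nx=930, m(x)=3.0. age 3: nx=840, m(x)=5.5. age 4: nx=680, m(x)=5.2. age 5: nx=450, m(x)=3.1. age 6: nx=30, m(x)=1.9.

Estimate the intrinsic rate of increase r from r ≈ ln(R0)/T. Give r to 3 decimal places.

0.763

lx = nx/n0 = nx/1000: 1, 0.97, 0.93, 0.84, 0.68, 0.45, 0.03
R0 = Σ lx·mx = 0 + 0 + 2.79 + 4.62 + 3.536 + 1.395 + 0.057 = 12.398
Σ x·lx·mx = 40.901; T = 40.901/12.398 = 3.299…
r ≈ ln(R0)/T = ln(12.398)/3.299… = 0.76312… → 0.763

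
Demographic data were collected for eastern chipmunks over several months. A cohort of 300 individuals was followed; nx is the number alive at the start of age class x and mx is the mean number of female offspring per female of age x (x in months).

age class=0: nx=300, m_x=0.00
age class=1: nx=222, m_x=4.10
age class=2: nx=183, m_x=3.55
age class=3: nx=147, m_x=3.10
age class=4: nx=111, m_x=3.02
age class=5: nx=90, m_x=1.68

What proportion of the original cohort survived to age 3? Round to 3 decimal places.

l_3 = n_3/n_0 = 147/300 = 0.49 → 0.490

0.490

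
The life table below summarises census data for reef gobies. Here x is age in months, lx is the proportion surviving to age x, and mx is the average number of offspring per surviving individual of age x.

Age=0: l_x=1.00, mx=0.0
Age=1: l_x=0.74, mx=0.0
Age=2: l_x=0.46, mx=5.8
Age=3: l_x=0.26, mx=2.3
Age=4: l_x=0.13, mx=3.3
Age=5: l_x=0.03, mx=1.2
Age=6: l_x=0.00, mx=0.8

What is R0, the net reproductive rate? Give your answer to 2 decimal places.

lx·mx by age: 0, 0, 2.668, 0.598, 0.429, 0.036, 0
R0 = Σ lx·mx = 3.731 → 3.73

3.73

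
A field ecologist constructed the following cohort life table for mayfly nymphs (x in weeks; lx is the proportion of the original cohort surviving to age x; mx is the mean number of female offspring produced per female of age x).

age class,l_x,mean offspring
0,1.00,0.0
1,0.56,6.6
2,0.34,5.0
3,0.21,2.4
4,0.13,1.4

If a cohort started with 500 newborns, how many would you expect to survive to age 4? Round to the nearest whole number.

65

Expected survivors = N0 · l_4 = 500 × 0.13 = 65 → 65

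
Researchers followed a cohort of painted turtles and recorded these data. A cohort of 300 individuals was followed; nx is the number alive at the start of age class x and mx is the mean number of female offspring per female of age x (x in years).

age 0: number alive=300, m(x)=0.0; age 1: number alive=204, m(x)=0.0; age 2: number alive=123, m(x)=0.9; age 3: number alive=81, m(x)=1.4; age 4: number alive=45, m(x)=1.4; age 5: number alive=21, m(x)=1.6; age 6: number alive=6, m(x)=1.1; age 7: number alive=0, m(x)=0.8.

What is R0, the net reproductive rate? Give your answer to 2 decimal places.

1.09

lx = nx/n0 = nx/300: 1, 0.68, 0.41, 0.27, 0.15, 0.07, 0.02, 0
lx·mx by age: 0, 0, 0.369, 0.378, 0.21, 0.112, 0.022, 0
R0 = Σ lx·mx = 1.091 → 1.09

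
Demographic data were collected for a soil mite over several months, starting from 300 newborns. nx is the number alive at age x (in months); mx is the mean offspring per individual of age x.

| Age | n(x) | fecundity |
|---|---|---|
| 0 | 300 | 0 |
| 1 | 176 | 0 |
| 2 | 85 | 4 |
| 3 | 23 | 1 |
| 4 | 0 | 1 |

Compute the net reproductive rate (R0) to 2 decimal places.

lx = nx/n0 = nx/300: 1, 0.58667…, 0.28333…, 0.07667…, 0
lx·mx by age: 0, 0, 1.133333…, 0.076667…, 0
R0 = Σ lx·mx = 1.21… → 1.21

1.21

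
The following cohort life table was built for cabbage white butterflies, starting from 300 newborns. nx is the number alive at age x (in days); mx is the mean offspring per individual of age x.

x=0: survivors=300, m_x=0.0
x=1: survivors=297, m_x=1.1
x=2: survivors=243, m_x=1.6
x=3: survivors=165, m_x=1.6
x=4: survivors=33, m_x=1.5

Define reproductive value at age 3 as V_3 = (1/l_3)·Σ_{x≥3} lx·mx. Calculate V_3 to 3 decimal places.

1.900

lx = nx/n0 = nx/300: 1, 0.99, 0.81, 0.55, 0.11
lx·mx for x ≥ 3: 0.88, 0.165 → sum = 1.045
V_3 = 1.045 / l_3 = 1.045 / 0.55 = 1.9 → 1.900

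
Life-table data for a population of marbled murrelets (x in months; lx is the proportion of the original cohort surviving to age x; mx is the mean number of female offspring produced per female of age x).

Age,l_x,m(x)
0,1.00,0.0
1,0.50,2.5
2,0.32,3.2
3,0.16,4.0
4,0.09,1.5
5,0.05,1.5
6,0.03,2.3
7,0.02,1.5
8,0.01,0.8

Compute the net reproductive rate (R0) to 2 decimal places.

3.23

lx·mx by age: 0, 1.25, 1.024, 0.64, 0.135, 0.075, 0.069, 0.03, 0.008
R0 = Σ lx·mx = 3.231 → 3.23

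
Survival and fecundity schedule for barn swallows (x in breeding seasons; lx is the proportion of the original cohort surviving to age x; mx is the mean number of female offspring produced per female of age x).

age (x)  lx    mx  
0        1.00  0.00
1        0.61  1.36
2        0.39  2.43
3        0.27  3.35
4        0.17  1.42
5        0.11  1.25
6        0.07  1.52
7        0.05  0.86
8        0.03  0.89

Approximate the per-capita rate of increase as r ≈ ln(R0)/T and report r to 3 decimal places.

0.461

R0 = Σ lx·mx = 0 + 0.8296 + 0.9477 + 0.9045 + 0.2414 + 0.1375 + 0.1064 + 0.043 + 0.0267 = 3.2368
Σ x·lx·mx = 8.2446; T = 8.2446/3.2368 = 2.54715…
r ≈ ln(R0)/T = ln(3.2368)/2.54715… = 0.46114… → 0.461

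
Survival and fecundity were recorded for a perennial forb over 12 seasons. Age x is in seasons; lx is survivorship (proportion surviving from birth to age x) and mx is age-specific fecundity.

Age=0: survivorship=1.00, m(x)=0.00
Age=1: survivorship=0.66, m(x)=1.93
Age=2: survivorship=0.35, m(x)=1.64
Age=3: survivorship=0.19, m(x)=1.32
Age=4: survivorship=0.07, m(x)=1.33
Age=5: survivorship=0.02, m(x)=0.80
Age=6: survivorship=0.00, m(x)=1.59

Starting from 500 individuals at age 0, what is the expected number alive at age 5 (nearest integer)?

Expected survivors = N0 · l_5 = 500 × 0.02 = 10 → 10

10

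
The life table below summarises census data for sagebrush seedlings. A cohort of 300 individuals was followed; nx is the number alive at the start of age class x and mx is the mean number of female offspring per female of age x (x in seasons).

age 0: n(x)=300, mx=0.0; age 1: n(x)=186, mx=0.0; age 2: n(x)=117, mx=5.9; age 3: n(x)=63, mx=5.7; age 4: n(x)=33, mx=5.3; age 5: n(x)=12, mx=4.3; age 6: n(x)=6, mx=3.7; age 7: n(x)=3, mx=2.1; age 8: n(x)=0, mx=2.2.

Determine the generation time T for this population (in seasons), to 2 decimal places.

lx = nx/n0 = nx/300: 1, 0.62, 0.39, 0.21, 0.11, 0.04, 0.02, 0.01, 0
lx·mx: 0, 0, 2.301, 1.197, 0.583, 0.172, 0.074, 0.021, 0 → R0 = 4.348
x·lx·mx: 0, 0, 4.602, 3.591, 2.332, 0.86, 0.444, 0.147, 0 → Σ = 11.976
T = 11.976 / 4.348 = 2.75437… → 2.75

2.75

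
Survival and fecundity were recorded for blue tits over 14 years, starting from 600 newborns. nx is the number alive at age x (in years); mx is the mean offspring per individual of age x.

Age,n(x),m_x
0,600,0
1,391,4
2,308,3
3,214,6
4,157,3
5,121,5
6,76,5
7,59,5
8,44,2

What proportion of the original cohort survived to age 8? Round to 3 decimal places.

0.073

l_8 = n_8/n_0 = 44/600 = 0.073333… → 0.073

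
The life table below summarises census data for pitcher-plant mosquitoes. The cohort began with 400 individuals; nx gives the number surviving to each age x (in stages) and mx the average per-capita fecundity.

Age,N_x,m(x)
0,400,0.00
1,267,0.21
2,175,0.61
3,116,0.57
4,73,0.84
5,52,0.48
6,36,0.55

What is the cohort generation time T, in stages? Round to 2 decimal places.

2.86

lx = nx/n0 = nx/400: 1, 0.6675, 0.4375, 0.29, 0.1825, 0.13, 0.09
lx·mx: 0, 0.140175, 0.266875, 0.1653, 0.1533, 0.0624, 0.0495 → R0 = 0.83755
x·lx·mx: 0, 0.140175, 0.53375, 0.4959, 0.6132, 0.312, 0.297 → Σ = 2.392025
T = 2.392025 / 0.83755 = 2.855979… → 2.86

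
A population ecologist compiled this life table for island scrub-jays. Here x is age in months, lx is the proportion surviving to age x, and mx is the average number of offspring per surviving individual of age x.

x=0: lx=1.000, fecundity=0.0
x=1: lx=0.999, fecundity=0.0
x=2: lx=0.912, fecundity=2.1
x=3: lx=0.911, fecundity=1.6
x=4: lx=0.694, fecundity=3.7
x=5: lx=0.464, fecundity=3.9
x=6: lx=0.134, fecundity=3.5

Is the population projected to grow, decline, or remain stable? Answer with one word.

R0 = Σ lx·mx = 0 + 0 + 1.9152 + 1.4576 + 2.5678 + 1.8096 + 0.469 = 8.2192
R0 > 1, so the population is growing.

growing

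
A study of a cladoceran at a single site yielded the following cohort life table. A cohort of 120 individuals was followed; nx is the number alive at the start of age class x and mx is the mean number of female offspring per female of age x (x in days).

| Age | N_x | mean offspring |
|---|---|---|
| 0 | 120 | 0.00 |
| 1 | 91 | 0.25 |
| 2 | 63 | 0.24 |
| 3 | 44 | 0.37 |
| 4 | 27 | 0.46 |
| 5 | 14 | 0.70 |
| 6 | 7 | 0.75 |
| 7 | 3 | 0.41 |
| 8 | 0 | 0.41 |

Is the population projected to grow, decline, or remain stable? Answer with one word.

declining

lx = nx/n0 = nx/120: 1, 0.75833…, 0.525, 0.36667…, 0.225, 0.11667…, 0.05833…, 0.025, 0
R0 = Σ lx·mx = 0 + 0.189583… + 0.126 + 0.135667… + 0.1035 + 0.081667… + 0.04375… + 0.01025 + 0 = 0.690417…
R0 < 1, so the population is declining.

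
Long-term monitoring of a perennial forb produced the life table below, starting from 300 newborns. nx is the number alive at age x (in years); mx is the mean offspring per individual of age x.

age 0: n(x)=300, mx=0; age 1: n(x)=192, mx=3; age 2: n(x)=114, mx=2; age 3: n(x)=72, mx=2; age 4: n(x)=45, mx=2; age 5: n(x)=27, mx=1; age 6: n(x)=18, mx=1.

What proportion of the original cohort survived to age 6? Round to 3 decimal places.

l_6 = n_6/n_0 = 18/300 = 0.06 → 0.060

0.060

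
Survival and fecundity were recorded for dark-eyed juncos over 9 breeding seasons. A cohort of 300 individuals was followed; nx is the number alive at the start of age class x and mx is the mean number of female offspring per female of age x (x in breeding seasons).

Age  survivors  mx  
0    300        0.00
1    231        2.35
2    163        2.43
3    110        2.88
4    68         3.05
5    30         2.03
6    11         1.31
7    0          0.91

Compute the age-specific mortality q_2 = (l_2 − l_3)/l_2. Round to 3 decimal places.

lx = nx/n0 = nx/300: 1, 0.77, 0.54333…, 0.36667…, 0.22667…, 0.1, 0.03667…, 0
q_2 = (l_2 − l_3) / l_2 = (0.543333… − 0.366667…) / 0.543333…
     = 0.176667… / 0.543333… = 0.325153… → 0.325

0.325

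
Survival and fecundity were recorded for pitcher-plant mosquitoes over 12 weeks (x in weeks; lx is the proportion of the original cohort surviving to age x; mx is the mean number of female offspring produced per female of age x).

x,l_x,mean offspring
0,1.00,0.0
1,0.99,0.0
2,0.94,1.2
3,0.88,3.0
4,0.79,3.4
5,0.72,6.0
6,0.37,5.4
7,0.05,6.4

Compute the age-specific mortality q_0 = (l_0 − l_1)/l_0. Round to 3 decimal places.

q_0 = (l_0 − l_1) / l_0 = (1 − 0.99) / 1
     = 0.01 / 1 = 0.01 → 0.010

0.010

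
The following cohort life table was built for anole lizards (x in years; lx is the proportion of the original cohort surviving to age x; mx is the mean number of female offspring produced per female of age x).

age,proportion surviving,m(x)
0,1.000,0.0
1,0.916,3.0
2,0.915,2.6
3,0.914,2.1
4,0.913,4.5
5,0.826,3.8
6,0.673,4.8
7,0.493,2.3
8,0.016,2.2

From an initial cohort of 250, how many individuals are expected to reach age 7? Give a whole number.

123

Expected survivors = N0 · l_7 = 250 × 0.493 = 123.25 → 123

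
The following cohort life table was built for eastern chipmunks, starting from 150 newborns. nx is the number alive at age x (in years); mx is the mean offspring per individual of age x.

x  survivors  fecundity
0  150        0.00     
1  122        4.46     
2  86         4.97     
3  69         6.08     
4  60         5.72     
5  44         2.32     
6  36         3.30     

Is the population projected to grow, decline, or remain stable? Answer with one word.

lx = nx/n0 = nx/150: 1, 0.81333…, 0.57333…, 0.46, 0.4, 0.29333…, 0.24
R0 = Σ lx·mx = 0 + 3.627467… + 2.849467… + 2.7968 + 2.288 + 0.680533… + 0.792 = 13.034267…
R0 > 1, so the population is growing.

growing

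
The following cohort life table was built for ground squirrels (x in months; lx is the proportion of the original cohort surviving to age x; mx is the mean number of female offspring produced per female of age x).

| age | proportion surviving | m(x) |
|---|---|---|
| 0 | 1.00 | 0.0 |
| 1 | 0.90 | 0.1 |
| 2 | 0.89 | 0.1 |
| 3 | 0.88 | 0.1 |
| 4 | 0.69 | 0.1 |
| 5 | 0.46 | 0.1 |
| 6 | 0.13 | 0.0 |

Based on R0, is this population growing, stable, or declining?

declining

R0 = Σ lx·mx = 0 + 0.09 + 0.089 + 0.088 + 0.069 + 0.046 + 0 = 0.382
R0 < 1, so the population is declining.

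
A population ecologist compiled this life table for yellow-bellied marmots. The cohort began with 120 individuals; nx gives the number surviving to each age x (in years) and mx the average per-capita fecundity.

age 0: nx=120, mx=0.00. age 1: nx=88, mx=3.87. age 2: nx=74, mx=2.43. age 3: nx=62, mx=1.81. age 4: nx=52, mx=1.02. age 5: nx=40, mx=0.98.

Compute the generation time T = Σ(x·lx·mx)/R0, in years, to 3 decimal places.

1.994

lx = nx/n0 = nx/120: 1, 0.73333…, 0.61667…, 0.51667…, 0.43333…, 0.33333…
lx·mx: 0, 2.838…, 1.4985…, 0.935167…, 0.442…, 0.326667… → R0 = 6.040333…
x·lx·mx: 0, 2.838…, 2.997…, 2.8055…, 1.768…, 1.633333… → Σ = 12.041833…
T = 12.041833… / 6.040333… = 1.993571… → 1.994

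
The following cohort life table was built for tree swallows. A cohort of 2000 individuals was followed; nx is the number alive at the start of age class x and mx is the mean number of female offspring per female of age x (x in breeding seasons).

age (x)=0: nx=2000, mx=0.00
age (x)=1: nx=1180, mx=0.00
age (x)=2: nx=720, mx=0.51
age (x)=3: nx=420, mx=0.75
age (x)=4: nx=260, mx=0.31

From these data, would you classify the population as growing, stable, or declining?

declining

lx = nx/n0 = nx/2000: 1, 0.59, 0.36, 0.21, 0.13
R0 = Σ lx·mx = 0 + 0 + 0.1836 + 0.1575 + 0.0403 = 0.3814
R0 < 1, so the population is declining.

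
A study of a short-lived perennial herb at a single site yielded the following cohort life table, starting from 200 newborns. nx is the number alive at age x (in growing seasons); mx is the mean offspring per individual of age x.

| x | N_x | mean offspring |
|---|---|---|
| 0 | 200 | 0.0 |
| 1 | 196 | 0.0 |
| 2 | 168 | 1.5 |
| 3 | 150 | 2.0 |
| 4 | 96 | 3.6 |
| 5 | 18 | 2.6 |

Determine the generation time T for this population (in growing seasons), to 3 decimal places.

3.198

lx = nx/n0 = nx/200: 1, 0.98, 0.84, 0.75, 0.48, 0.09
lx·mx: 0, 0, 1.26, 1.5, 1.728, 0.234 → R0 = 4.722
x·lx·mx: 0, 0, 2.52, 4.5, 6.912, 1.17 → Σ = 15.102
T = 15.102 / 4.722 = 3.198221… → 3.198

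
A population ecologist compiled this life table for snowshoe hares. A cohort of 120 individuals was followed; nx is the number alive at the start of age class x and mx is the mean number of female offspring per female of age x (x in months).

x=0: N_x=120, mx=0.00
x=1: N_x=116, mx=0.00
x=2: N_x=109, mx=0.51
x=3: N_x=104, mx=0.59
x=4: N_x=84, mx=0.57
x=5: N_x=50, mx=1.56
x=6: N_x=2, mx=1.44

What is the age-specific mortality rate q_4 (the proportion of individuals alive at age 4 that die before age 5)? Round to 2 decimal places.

0.40

lx = nx/n0 = nx/120: 1, 0.96667…, 0.90833…, 0.86667…, 0.7, 0.41667…, 0.01667…
q_4 = (l_4 − l_5) / l_4 = (0.7 − 0.416667…) / 0.7
     = 0.283333… / 0.7 = 0.404762… → 0.40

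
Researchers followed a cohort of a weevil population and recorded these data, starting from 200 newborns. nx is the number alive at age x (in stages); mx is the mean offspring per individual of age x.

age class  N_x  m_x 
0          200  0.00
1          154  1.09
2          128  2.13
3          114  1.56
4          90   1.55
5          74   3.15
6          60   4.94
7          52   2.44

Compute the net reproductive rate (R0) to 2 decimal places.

7.07

lx = nx/n0 = nx/200: 1, 0.77, 0.64, 0.57, 0.45, 0.37, 0.3, 0.26
lx·mx by age: 0, 0.8393, 1.3632, 0.8892, 0.6975, 1.1655, 1.482, 0.6344
R0 = Σ lx·mx = 7.0711 → 7.07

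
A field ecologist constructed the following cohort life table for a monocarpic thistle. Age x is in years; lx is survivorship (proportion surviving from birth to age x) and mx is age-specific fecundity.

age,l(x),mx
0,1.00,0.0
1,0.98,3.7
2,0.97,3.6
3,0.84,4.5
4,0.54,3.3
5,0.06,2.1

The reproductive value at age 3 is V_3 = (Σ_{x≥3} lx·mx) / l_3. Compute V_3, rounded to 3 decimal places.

6.771

lx·mx for x ≥ 3: 3.78, 1.782, 0.126 → sum = 5.688
V_3 = 5.688 / l_3 = 5.688 / 0.84 = 6.771429… → 6.771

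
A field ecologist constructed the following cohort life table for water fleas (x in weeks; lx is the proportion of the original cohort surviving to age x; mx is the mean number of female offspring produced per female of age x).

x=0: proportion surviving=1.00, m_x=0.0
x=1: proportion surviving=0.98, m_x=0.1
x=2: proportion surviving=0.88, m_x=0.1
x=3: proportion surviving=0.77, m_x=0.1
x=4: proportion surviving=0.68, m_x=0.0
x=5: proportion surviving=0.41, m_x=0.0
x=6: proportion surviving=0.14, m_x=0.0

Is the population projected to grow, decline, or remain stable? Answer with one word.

declining

R0 = Σ lx·mx = 0 + 0.098 + 0.088 + 0.077 + 0 + 0 + 0 = 0.263
R0 < 1, so the population is declining.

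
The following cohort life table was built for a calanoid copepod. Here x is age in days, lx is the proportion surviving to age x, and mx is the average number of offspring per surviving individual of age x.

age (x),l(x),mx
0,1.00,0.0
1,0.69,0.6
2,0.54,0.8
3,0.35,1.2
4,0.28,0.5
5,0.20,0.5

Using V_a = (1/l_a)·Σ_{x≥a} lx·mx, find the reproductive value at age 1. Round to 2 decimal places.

2.18

lx·mx for x ≥ 1: 0.414, 0.432, 0.42, 0.14, 0.1 → sum = 1.506
V_1 = 1.506 / l_1 = 1.506 / 0.69 = 2.182609… → 2.18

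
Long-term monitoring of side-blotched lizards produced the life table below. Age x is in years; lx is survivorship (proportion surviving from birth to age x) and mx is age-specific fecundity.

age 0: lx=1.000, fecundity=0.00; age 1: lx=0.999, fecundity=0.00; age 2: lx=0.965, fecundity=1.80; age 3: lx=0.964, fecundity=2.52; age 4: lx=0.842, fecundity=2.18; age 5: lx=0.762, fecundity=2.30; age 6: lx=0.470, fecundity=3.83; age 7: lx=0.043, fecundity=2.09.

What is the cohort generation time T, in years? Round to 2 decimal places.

3.97

lx·mx: 0, 0, 1.737, 2.42928, 1.83556, 1.7526, 1.8001, 0.08987 → R0 = 9.64441
x·lx·mx: 0, 0, 3.474, 7.28784, 7.34224, 8.763, 10.8006, 0.62909 → Σ = 38.29677
T = 38.29677 / 9.64441 = 3.970877… → 3.97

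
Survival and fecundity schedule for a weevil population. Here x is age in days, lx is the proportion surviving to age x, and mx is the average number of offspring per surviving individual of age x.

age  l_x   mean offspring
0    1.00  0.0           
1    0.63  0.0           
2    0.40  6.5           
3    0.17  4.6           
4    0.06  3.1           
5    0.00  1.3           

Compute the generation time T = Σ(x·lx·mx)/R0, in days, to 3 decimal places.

lx·mx: 0, 0, 2.6, 0.782, 0.186, 0 → R0 = 3.568
x·lx·mx: 0, 0, 5.2, 2.346, 0.744, 0 → Σ = 8.29
T = 8.29 / 3.568 = 2.32343… → 2.323

2.323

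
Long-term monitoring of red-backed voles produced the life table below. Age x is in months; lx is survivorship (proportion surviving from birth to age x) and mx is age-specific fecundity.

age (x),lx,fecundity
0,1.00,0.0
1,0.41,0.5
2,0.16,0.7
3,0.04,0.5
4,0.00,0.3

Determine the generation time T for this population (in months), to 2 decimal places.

1.45

lx·mx: 0, 0.205, 0.112, 0.02, 0 → R0 = 0.337
x·lx·mx: 0, 0.205, 0.224, 0.06, 0 → Σ = 0.489
T = 0.489 / 0.337 = 1.451039… → 1.45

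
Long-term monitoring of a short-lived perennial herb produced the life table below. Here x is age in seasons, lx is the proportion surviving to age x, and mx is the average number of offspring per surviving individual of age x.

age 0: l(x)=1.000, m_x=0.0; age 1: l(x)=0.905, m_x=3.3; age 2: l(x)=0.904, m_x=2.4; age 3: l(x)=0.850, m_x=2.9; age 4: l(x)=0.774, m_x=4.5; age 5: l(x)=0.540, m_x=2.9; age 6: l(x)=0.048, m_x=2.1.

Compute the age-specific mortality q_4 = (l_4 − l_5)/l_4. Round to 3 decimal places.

q_4 = (l_4 − l_5) / l_4 = (0.774 − 0.54) / 0.774
     = 0.234 / 0.774 = 0.302326… → 0.302

0.302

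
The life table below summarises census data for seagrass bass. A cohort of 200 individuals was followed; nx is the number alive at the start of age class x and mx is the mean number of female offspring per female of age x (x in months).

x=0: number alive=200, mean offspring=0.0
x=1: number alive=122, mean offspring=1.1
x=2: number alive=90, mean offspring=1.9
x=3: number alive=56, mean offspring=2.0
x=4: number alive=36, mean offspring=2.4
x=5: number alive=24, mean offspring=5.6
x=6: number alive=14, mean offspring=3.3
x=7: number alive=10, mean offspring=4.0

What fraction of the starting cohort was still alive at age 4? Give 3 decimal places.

0.180

l_4 = n_4/n_0 = 36/200 = 0.18 → 0.180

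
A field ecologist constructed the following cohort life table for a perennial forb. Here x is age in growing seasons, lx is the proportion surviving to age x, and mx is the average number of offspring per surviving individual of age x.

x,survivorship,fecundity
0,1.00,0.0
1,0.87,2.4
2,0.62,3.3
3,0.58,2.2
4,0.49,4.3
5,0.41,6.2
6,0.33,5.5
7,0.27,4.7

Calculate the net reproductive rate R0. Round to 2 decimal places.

13.14

lx·mx by age: 0, 2.088, 2.046, 1.276, 2.107, 2.542, 1.815, 1.269
R0 = Σ lx·mx = 13.143 → 13.14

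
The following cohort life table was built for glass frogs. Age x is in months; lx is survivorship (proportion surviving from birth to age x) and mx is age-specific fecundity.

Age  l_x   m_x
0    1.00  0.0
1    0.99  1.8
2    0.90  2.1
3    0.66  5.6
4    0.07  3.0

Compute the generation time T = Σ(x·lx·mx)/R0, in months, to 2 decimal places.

lx·mx: 0, 1.782, 1.89, 3.696, 0.21 → R0 = 7.578
x·lx·mx: 0, 1.782, 3.78, 11.088, 0.84 → Σ = 17.49
T = 17.49 / 7.578 = 2.307997… → 2.31

2.31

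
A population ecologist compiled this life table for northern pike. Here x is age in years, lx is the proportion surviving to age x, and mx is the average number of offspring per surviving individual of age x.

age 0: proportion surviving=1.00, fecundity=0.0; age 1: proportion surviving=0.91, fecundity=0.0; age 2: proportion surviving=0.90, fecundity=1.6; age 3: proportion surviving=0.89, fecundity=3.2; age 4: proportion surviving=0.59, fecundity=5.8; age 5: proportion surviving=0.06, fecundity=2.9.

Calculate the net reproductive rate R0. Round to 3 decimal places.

7.884

lx·mx by age: 0, 0, 1.44, 2.848, 3.422, 0.174
R0 = Σ lx·mx = 7.884 → 7.884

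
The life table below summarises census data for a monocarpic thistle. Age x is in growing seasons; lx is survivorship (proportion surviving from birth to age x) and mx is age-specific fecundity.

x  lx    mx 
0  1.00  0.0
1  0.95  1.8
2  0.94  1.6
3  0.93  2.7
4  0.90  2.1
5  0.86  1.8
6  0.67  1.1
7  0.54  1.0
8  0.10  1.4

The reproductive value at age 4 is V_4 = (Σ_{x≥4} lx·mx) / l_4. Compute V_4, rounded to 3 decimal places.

5.394

lx·mx for x ≥ 4: 1.89, 1.548, 0.737, 0.54, 0.14 → sum = 4.855
V_4 = 4.855 / l_4 = 4.855 / 0.9 = 5.394444… → 5.394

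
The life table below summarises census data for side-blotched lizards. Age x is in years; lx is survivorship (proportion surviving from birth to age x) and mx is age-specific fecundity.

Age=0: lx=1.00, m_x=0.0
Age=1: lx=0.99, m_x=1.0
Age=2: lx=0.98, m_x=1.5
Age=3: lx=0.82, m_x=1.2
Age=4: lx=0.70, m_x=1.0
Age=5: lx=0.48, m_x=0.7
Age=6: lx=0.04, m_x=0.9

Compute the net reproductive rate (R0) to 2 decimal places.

4.52

lx·mx by age: 0, 0.99, 1.47, 0.984, 0.7, 0.336, 0.036
R0 = Σ lx·mx = 4.516 → 4.52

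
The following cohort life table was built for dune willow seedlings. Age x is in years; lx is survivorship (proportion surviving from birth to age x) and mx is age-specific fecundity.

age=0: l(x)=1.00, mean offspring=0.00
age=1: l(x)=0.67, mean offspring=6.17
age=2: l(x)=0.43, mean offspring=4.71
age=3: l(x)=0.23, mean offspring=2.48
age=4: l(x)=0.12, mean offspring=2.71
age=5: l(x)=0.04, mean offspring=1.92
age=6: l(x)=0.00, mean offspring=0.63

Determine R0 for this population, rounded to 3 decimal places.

7.132

lx·mx by age: 0, 4.1339, 2.0253, 0.5704, 0.3252, 0.0768, 0
R0 = Σ lx·mx = 7.1316 → 7.132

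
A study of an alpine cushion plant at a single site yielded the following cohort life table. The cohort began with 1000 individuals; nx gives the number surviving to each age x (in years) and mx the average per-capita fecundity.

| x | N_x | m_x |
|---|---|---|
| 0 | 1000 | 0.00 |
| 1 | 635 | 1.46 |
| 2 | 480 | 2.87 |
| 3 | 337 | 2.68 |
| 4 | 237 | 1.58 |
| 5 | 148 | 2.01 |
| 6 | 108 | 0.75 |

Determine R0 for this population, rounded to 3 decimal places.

3.961

lx = nx/n0 = nx/1000: 1, 0.635, 0.48, 0.337, 0.237, 0.148, 0.108
lx·mx by age: 0, 0.9271, 1.3776, 0.90316, 0.37446, 0.29748, 0.081
R0 = Σ lx·mx = 3.9608 → 3.961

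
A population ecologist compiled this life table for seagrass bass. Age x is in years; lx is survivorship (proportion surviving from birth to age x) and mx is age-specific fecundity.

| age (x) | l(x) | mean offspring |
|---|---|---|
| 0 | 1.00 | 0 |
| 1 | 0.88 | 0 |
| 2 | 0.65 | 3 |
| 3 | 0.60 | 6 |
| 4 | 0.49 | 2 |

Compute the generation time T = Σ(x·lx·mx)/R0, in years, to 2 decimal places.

2.85

lx·mx: 0, 0, 1.95, 3.6, 0.98 → R0 = 6.53
x·lx·mx: 0, 0, 3.9, 10.8, 3.92 → Σ = 18.62
T = 18.62 / 6.53 = 2.851455… → 2.85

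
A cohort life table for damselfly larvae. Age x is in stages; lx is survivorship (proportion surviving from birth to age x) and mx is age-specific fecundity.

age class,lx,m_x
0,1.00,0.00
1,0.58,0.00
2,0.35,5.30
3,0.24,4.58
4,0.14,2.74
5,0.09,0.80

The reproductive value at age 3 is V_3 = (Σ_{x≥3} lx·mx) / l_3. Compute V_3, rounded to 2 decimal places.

lx·mx for x ≥ 3: 1.0992, 0.3836, 0.072 → sum = 1.5548
V_3 = 1.5548 / l_3 = 1.5548 / 0.24 = 6.478333… → 6.48

6.48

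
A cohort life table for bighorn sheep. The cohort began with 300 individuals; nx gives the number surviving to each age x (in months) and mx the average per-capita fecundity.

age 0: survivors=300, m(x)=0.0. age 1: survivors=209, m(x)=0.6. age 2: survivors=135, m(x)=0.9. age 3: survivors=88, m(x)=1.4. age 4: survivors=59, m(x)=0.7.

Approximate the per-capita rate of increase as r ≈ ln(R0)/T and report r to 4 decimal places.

0.1438

lx = nx/n0 = nx/300: 1, 0.69667…, 0.45, 0.29333…, 0.19667…
R0 = Σ lx·mx = 0 + 0.418… + 0.405 + 0.41067… + 0.13767… = 1.371333…
Σ x·lx·mx = 3.010667…; T = 3.010667…/1.371333… = 2.19543…
r ≈ ln(R0)/T = ln(1.371333…)/2.19543… = 0.143837… → 0.1438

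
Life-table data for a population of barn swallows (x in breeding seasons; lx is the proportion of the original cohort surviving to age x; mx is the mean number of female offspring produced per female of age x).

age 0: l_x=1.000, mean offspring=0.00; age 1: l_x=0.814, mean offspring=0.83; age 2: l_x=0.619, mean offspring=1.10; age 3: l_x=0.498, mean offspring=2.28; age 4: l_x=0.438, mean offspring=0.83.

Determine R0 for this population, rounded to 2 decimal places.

2.86

lx·mx by age: 0, 0.67562, 0.6809, 1.13544, 0.36354
R0 = Σ lx·mx = 2.8555 → 2.86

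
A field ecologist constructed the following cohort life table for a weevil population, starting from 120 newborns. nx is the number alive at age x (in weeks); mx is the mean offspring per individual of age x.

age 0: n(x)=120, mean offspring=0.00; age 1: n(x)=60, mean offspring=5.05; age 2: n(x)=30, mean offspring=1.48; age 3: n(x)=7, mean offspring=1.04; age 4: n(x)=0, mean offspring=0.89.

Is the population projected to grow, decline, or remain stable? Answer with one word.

lx = nx/n0 = nx/120: 1, 0.5, 0.25, 0.05833…, 0
R0 = Σ lx·mx = 0 + 2.525 + 0.37 + 0.060667… + 0 = 2.955667…
R0 > 1, so the population is growing.

growing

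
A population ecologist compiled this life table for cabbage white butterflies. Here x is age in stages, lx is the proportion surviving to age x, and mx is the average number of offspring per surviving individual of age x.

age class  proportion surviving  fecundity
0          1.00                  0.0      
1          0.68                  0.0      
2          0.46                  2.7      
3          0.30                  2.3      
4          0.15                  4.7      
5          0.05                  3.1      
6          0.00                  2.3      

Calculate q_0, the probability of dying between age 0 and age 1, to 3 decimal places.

q_0 = (l_0 − l_1) / l_0 = (1 − 0.68) / 1
     = 0.32 / 1 = 0.32 → 0.320

0.320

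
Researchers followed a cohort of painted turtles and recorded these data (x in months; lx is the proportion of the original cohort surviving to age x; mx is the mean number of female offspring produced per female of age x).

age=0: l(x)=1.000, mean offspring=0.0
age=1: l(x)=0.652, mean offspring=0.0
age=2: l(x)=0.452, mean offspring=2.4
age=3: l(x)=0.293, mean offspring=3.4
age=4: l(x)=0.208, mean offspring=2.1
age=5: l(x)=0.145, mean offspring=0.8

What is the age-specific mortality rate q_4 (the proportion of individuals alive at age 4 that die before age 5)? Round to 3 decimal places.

0.303

q_4 = (l_4 − l_5) / l_4 = (0.208 − 0.145) / 0.208
     = 0.063 / 0.208 = 0.302885… → 0.303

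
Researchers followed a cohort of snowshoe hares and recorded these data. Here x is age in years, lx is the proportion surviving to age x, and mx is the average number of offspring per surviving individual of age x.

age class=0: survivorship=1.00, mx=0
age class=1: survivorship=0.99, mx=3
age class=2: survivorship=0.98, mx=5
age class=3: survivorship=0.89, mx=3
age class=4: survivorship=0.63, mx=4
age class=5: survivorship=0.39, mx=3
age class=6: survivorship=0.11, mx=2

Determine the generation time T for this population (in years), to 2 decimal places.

2.63

lx·mx: 0, 2.97, 4.9, 2.67, 2.52, 1.17, 0.22 → R0 = 14.45
x·lx·mx: 0, 2.97, 9.8, 8.01, 10.08, 5.85, 1.32 → Σ = 38.03
T = 38.03 / 14.45 = 2.631834… → 2.63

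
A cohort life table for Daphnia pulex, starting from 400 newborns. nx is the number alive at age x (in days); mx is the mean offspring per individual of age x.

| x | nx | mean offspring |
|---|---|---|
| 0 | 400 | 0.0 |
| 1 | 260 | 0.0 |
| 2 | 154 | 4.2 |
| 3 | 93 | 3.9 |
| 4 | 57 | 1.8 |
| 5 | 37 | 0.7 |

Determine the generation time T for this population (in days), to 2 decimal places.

lx = nx/n0 = nx/400: 1, 0.65, 0.385, 0.2325, 0.1425, 0.0925
lx·mx: 0, 0, 1.617, 0.90675, 0.2565, 0.06475 → R0 = 2.845
x·lx·mx: 0, 0, 3.234, 2.72025, 1.026, 0.32375 → Σ = 7.304
T = 7.304 / 2.845 = 2.567311… → 2.57

2.57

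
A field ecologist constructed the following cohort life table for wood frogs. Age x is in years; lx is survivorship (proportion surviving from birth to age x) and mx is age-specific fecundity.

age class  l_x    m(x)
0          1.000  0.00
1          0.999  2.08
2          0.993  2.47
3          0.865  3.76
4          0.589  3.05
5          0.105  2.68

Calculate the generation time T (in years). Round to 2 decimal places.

2.57

lx·mx: 0, 2.07792, 2.45271, 3.2524, 1.79645, 0.2814 → R0 = 9.86088
x·lx·mx: 0, 2.07792, 4.90542, 9.7572, 7.1858, 1.407 → Σ = 25.33334
T = 25.33334 / 9.86088 = 2.569075… → 2.57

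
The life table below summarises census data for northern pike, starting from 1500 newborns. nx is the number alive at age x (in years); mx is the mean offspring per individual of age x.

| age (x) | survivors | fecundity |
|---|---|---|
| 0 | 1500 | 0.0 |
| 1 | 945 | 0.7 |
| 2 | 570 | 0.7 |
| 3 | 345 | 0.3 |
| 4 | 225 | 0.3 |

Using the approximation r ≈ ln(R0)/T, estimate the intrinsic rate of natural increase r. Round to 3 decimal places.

lx = nx/n0 = nx/1500: 1, 0.63, 0.38, 0.23, 0.15
R0 = Σ lx·mx = 0 + 0.441 + 0.266 + 0.069 + 0.045 = 0.821
Σ x·lx·mx = 1.36; T = 1.36/0.821 = 1.65652…
r ≈ ln(R0)/T = ln(0.821)/1.65652… = -0.11906… → -0.119

-0.119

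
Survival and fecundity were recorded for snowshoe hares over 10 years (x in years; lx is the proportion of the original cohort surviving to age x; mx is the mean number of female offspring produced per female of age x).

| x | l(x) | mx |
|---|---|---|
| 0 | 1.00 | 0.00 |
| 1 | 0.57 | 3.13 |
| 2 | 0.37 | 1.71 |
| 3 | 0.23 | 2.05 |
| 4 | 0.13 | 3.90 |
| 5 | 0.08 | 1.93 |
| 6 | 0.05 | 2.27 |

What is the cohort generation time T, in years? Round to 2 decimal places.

2.17

lx·mx: 0, 1.7841, 0.6327, 0.4715, 0.507, 0.1544, 0.1135 → R0 = 3.6632
x·lx·mx: 0, 1.7841, 1.2654, 1.4145, 2.028, 0.772, 0.681 → Σ = 7.945
T = 7.945 / 3.6632 = 2.168869… → 2.17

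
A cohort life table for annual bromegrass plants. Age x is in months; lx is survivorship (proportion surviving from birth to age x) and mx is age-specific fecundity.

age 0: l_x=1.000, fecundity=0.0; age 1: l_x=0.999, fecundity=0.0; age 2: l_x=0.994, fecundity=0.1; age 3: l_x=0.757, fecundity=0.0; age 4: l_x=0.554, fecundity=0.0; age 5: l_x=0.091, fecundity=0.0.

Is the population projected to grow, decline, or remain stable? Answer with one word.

declining

R0 = Σ lx·mx = 0 + 0 + 0.0994 + 0 + 0 + 0 = 0.0994
R0 < 1, so the population is declining.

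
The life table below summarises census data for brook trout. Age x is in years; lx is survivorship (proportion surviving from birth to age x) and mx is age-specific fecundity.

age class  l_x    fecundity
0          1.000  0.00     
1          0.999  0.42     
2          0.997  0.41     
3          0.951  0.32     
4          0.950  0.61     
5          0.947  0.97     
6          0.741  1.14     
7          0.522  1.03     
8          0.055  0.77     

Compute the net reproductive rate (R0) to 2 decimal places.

4.06

lx·mx by age: 0, 0.41958, 0.40877, 0.30432, 0.5795, 0.91859, 0.84474, 0.53766, 0.04235
R0 = Σ lx·mx = 4.05551 → 4.06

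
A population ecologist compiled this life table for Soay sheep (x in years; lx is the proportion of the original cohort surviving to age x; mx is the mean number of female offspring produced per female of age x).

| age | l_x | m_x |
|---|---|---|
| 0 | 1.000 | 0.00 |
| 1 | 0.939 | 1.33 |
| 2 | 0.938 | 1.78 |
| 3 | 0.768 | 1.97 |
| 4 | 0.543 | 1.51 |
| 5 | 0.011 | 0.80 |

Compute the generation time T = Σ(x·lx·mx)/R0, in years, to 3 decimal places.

lx·mx: 0, 1.24887, 1.66964, 1.51296, 0.81993, 0.0088 → R0 = 5.2602
x·lx·mx: 0, 1.24887, 3.33928, 4.53888, 3.27972, 0.044 → Σ = 12.45075
T = 12.45075 / 5.2602 = 2.366973… → 2.367

2.367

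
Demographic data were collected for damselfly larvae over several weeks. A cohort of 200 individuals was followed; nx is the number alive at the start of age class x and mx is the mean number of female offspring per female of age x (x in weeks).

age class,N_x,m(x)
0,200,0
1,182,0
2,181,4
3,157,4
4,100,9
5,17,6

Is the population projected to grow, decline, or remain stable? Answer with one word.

lx = nx/n0 = nx/200: 1, 0.91, 0.905, 0.785, 0.5, 0.085
R0 = Σ lx·mx = 0 + 0 + 3.62 + 3.14 + 4.5 + 0.51 = 11.77
R0 > 1, so the population is growing.

growing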